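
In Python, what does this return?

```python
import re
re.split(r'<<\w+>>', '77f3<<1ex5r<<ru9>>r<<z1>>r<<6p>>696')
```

Splitting on the pattern gives 4 pieces.

['77f3<<1ex5r', 'r', 'r', '696']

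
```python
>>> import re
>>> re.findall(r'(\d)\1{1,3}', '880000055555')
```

['8', '0', '5']

A backreference is literal: `\1` must see the identical characters the first group matched.
Walking the string: at [0:2] match '88', group 1 = '8'; at [2:6] match '0000', group 1 = '0'; at [7:11] match '5555', group 1 = '5'.
Because there's exactly one group, `findall` drops the full match and keeps group 1 from each hit.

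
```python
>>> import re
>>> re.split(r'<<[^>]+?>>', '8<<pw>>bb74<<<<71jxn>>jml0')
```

['8', 'bb74', 'jml0']

The string is cut at each match, leaving 3 pieces.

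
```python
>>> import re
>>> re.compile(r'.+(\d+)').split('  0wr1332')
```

This matches one or more of any character; then one or more of a digit (captured).
Matches to split on: at [0:9] → '  0wr1332'.
Because the pattern has a capturing group, `split` also inserts each captured text between the pieces.

['', '2', '']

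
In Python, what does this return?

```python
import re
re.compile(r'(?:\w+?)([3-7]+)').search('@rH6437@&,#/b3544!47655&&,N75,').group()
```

'rH6437'

Pattern: one or more of a word character (lazy) (non-capturing group); then one or more of a character in [3-7] (captured).
The match spans [1:7] → 'rH6437'.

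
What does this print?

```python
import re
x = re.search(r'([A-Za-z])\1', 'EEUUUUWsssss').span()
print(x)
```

(0, 2)

A backreference is literal: `\1` must see the identical characters the first group matched.
The match spans [0:2] → 'EE'.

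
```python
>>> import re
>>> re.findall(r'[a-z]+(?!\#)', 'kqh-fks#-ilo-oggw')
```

The negative lookahead/lookbehind blocks any match where the forbidden context is present.
Scanning left to right: at [0:3] → 'kqh'; at [4:6] → 'fk'; at [9:12] → 'ilo'; at [13:17] → 'oggw'.
With no groups in the pattern, `findall` gives back each whole match — 4 here.

['kqh', 'fk', 'ilo', 'oggw']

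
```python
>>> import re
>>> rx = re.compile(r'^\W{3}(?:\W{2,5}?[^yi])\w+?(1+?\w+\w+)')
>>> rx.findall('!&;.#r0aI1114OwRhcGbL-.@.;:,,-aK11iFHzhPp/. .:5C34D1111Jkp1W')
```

With the lazy modifier that quantifier settles for the fewest repetitions that let the rest of the pattern succeed (the atoms after it are unaffected and can still be greedy).
`findall` collects group 1 from the one match (1 total).

['1114OwRhcGbL']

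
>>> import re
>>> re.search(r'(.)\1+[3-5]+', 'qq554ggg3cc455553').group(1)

'q'

`\1` has to match the exact text group 1 already captured.
`re.search` tries every starting position until one works.
The match spans [0:5] → 'qq554'.
Captured: group 1 = 'q'.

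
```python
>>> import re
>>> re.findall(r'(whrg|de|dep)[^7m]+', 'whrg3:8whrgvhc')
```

['whrg']

Walking the string: at [0:14] match 'whrg3:8whrgvhc', group 1 = 'whrg'.
Because there's exactly one group, `findall` drops the full match and keeps group 1 from the one hit.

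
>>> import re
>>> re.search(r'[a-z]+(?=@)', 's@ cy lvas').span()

(0, 1)

The `(?=…)`/`(?<=…)` assertion just peeks at neighbouring text; it doesn't advance the match position.
The match spans [0:1] → 's'.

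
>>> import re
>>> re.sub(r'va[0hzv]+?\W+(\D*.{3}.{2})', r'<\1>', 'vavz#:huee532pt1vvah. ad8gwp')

Pattern: the literal 'va', then one or more of one of [0hzv] (lazy), then one or more of a non-word character; then zero or more of a non-digit, then exactly 3 of any character, then exactly 2 of any character (captured).
Matches: at [0:15] → 'vavz#:huee532pt'; at [17:28] → 'vah. ad8gwp'.
Each match is replaced using the text its own group 1 captured.

'<huee532pt>1v<ad8gwp>'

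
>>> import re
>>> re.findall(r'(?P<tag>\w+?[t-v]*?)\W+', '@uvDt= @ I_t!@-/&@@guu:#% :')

['uvDt', 'I_t', 'guu']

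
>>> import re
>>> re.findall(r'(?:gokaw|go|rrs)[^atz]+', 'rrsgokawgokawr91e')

['rrsgok', 'gokawr91e']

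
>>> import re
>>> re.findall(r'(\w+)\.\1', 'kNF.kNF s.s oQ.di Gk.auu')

['kNF', 's']

A backreference is literal: `\1` must see the identical characters the first group matched.
Scanning left to right: at [0:7] match 'kNF.kNF', group 1 = 'kNF'; at [8:11] match 's.s', group 1 = 's'.
`findall` collects group 1 from each match (2 total).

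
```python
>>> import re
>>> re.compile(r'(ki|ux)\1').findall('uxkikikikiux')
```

The backreference `\1` re-matches whatever the first group consumed, character for character.
Walking the string: at [2:6] match 'kiki', group 1 = 'ki'; at [6:10] match 'kiki', group 1 = 'ki'.
Because there's exactly one group, `findall` drops the full match and keeps group 1 from each hit.

['ki', 'ki']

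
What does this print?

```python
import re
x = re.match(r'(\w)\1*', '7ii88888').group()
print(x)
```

7

`\1` is not a pattern — it's the concrete string captured by group 1, re-applied verbatim.
`re.match` only tries the pattern at the start of the string.
The match spans [0:1] → '7'.
Captured: group 1 = '7'.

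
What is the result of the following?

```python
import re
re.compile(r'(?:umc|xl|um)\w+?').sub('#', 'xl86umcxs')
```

'#6#s'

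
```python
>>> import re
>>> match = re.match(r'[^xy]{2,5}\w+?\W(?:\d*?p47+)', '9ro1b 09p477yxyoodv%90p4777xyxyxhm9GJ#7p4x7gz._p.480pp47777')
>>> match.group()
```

This matches 2 to 5 of any character except [xy], then one or more of a word character (lazy), then a non-word character; then zero or more of a digit (lazy), then the literal 'p4', then one or more of the literal '7' (non-capturing group).
`re.match` won't scan ahead — the pattern has to work from the very first character.
The match spans [0:12] → '9ro1b 09p477'.

'9ro1b 09p477'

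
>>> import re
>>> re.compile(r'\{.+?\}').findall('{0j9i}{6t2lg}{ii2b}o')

Because the quantifier is non-greedy, it stops expanding at the earliest point where the rest of the pattern can succeed.
`findall` yields the raw match text (3 of them) because the pattern has no groups.

['{0j9i}', '{6t2lg}', '{ii2b}']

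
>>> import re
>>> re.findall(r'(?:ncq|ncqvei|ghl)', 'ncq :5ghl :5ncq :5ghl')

Scanning left to right: at [0:3] → 'ncq'; at [6:9] → 'ghl'; at [12:15] → 'ncq'; at [18:21] → 'ghl'.
Since nothing is captured, `findall` lists the 4 matched substrings directly.

['ncq', 'ghl', 'ncq', 'ghl']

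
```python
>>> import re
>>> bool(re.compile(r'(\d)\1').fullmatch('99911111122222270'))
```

False

`fullmatch` succeeds only if the pattern covers the string from start to end.
Here the string isn't matched end-to-end, so the call returns None, and `bool(None)` is False.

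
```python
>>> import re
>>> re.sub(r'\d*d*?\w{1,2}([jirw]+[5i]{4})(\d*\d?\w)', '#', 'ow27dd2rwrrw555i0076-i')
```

Pattern: zero or more of a digit, then zero or more of a literal 'd' (lazy); then 1 to 2 of a word character; then one or more of one of [jirw], then exactly 4 of one of [5i] (captured); then zero or more of a digit, then optionally a digit, then a word character (captured).
Matches: at [2:20] → '27dd2rwrrw555i0076'.
Every occurrence is swapped for '#'.

'ow#-i'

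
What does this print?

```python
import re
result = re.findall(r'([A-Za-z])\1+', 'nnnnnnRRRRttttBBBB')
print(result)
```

['n', 'R', 't', 'B']

The backreference `\1` re-matches whatever the first group consumed, character for character.
Because there's exactly one group, `findall` drops the full match and keeps group 1 from each hit.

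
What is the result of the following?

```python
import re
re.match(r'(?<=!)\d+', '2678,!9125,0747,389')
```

None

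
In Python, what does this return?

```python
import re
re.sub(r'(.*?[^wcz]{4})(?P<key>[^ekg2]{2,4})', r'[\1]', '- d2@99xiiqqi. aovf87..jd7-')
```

Pattern: zero or more of any character (lazy), then exactly 4 of any character except [wcz] (captured); then 2 to 4 of any character except [ekg2] (captured as 'key').
Matches: at [0:8] → '- d2@99x'; at [8:16] → 'iiqqi. a'; at [16:24] → 'ovf87..j'.
`\1` in the replacement pulls in group 1's text for each match.

'[- d2][iiqq][ovf8]d7-'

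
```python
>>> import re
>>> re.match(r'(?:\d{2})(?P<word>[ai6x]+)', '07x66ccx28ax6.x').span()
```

This matches exactly 2 of a digit (non-capturing group); then one or more of one of [ai6x] (captured as 'word').
`re.match` won't scan ahead — the pattern has to work from the very first character.
The match spans [0:5] → '07x66'.
Captured: group 1 = 'x66'.

(0, 5)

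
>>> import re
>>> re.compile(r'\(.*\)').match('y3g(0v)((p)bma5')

None

With `match`, the pattern is implicitly anchored at the beginning.
Here the pattern fails at index 0, so the call returns None.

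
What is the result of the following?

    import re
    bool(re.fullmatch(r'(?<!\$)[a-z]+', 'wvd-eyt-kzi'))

False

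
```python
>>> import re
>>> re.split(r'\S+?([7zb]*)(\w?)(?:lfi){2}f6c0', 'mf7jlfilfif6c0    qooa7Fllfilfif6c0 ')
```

['', '7', 'j', '    ', '', 'l', ' ']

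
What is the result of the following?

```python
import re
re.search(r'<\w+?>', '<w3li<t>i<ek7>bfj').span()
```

`search` walks the string left to right and returns the first match it finds.
The match spans [5:8] → '<t>'.

(5, 8)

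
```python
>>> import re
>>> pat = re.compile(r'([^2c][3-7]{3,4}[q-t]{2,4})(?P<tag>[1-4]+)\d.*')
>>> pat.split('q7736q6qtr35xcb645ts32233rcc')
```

The pattern matches any character except [2c], then 3 to 4 of a character in [3-7], then 2 to 4 of a character in [q-t] (captured); then one or more of a character in [1-4] (captured as 'tag'); then a digit, then zero or more of any character.
Matches to split on: at [14:28] → 'b645ts32233rcc'.
Because the pattern has a capturing group, `split` also inserts each captured text between the pieces.

['q7736q6qtr35xc', 'b645ts', '3223', '']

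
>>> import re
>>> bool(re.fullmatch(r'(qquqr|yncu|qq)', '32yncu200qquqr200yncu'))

False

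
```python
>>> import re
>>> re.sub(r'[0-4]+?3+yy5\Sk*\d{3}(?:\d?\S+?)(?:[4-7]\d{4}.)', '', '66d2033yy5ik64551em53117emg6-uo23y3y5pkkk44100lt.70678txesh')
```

'66dmg6-uo23y3y5pkkk44100lt.70678txesh'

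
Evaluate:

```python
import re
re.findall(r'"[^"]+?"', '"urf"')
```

['"urf"']

With no groups in the pattern, `findall` gives back each whole match — 1 here.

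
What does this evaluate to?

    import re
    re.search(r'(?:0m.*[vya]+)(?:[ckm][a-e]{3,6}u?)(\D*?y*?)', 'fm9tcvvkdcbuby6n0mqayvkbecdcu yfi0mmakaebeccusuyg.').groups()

('',)

Pattern: the literal '0m', then zero or more of any character, then one or more of one of [vya] (non-capturing group); then one of [ckm], then 3 to 6 of a character in [a-e], then optionally the literal 'u' (non-capturing group); then zero or more of a non-digit (lazy), then zero or more of a literal 'y' (lazy) (captured).
The `?` after the quantifier makes it lazy — it takes as little as possible before letting the rest of the pattern try.
`re.search` scans for the first position where the pattern succeeds.
The match spans [16:45] → '0mqayvkbecdcu yfi0mmakaebeccu'.
Captured: group 1 = ''.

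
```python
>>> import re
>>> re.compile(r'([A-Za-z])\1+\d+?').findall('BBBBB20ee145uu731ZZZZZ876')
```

`\1` has to match the exact text group 1 already captured.
Walking the string: at [0:6] match 'BBBBB2', group 1 = 'B'; at [7:10] match 'ee1', group 1 = 'e'; at [12:15] match 'uu7', group 1 = 'u'; at [17:23] match 'ZZZZZ8', group 1 = 'Z'.
`findall` collects group 1 from each match (4 total).

['B', 'e', 'u', 'Z']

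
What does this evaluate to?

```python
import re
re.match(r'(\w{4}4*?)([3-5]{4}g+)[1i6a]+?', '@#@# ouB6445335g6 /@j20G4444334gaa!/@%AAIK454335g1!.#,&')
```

None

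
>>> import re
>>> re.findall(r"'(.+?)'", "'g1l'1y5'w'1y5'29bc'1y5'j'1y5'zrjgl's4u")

Lazy quantifiers expand one character at a time until the remainder of the pattern can match.
Walking the string: at [0:5] match "'g1l'", group 1 = 'g1l'; at [8:11] match "'w'", group 1 = 'w'; at [14:20] match "'29bc'", group 1 = '29bc'; at [23:26] match "'j'", group 1 = 'j'; at [29:36] match "'zrjgl'", group 1 = 'zrjgl'.
`findall` collects group 1 from each match (5 total).

['g1l', 'w', '29bc', 'j', 'zrjgl']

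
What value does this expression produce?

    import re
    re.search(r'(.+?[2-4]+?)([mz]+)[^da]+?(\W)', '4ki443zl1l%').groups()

The pattern matches one or more of any character (lazy), then one or more of a character in [2-4] (lazy) (captured); then one or more of one of [mz] (captured); then one or more of any character except [da] (lazy); then a non-word character (captured).
`search` walks the string left to right and returns the first match it finds.
The match spans [0:11] → '4ki443zl1l%'.
Captured: group 1 = '4ki443', group 2 = 'z', group 3 = '%'.

('4ki443', 'z', '%')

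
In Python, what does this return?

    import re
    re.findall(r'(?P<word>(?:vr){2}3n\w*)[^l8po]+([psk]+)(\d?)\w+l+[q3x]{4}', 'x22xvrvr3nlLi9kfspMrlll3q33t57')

The pattern matches the literal 'vr' repeated 2 times, then the literal '3n', then zero or more of a word character (captured as 'word'); then one or more of any character except [l8po]; then one or more of one of [psk] (captured); then optionally a digit (captured); then one or more of a word character, then one or more of the literal 'l', then exactly 4 of one of [q3x].
Matches: at [4:27] match 'vrvr3nlLi9kfspMrlll3q33', groups = ('vrvr3nlLi9kf', 'p', '').
Multiple groups make `findall` return tuples — one 3-tuple for the one match.

[('vrvr3nlLi9kf', 'p', '')]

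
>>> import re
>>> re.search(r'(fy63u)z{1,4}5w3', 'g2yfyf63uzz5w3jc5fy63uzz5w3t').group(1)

'fy63u'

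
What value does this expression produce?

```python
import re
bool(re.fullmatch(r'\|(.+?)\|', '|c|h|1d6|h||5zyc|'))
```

`fullmatch` succeeds only if the pattern covers the string from start to end.
The match spans [0:17] → '|c|h|1d6|h||5zyc|'.

True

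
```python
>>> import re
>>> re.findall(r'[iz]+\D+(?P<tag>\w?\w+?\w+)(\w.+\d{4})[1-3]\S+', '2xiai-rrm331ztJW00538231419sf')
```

[('331ztJW005', '382314')]

The pattern matches one or more of one of [iz], then one or more of a non-digit; then optionally a word character, then one or more of a word character (lazy), then one or more of a word character (captured as 'tag'); then a word character, then one or more of any character, then exactly 4 of a digit (captured); then a character in [1-3], then one or more of a non-whitespace character.
Multiple groups make `findall` return tuples — one 2-tuple for the one match.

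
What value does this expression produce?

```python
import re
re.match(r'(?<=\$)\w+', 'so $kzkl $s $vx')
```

None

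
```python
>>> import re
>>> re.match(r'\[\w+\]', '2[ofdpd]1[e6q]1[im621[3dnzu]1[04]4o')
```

None

With `match`, the pattern is implicitly anchored at the beginning.
Here the string doesn't start with a match, so the call returns None.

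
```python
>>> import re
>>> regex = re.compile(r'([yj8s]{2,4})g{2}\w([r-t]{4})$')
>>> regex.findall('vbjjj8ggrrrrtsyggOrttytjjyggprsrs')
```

[('jjy', 'rsrs')]

The pattern matches 2 to 4 of one of [yj8s] (captured); then exactly 2 of the literal 'g', then a word character; then exactly 4 of a character in [r-t] (captured); then anchored at the end.
Walking the string: at [23:33] match 'jjyggprsrs', groups = ('jjy', 'rsrs').
`findall` packs the 2 group values into a tuple for every match.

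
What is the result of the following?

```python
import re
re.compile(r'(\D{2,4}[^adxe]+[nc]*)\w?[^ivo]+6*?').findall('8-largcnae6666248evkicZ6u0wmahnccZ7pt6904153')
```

['-largcn', 'vkicZ6u0wm']

One capturing group, so `findall` returns just the captured substring from each match — 2 in all.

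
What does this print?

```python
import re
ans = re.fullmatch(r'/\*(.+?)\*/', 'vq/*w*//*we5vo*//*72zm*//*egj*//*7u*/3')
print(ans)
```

None

`re.fullmatch` requires the pattern to consume the entire string.
Here the string isn't matched end-to-end, so the call returns None.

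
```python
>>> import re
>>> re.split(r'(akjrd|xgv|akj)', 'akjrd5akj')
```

Alternation isn't longest-match — the leftmost alternative that fits at this position is chosen.
The group in the pattern means `split` returns the separators' captures alongside the pieces.

['', 'akjrd', '5', 'akj', '']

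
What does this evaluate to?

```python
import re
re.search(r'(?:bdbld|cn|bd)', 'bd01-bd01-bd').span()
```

(0, 2)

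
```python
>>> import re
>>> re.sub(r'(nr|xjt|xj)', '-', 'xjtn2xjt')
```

Branches in `(...|...)` are attempted left-to-right; the first branch that allows the whole pattern to succeed is taken.
Matches: at [0:3] → 'xjt'; at [5:8] → 'xjt'.
`sub` substitutes '-' at each match site.

'-n2-'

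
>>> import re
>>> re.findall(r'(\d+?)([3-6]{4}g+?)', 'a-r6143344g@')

[('614', '3344g')]

With 2 capturing groups, `findall` returns a 2-tuple per match.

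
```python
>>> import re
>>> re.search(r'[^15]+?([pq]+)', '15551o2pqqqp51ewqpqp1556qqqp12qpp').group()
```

'o2pqqqp'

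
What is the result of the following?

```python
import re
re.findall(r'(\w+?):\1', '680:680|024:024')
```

['680', '024']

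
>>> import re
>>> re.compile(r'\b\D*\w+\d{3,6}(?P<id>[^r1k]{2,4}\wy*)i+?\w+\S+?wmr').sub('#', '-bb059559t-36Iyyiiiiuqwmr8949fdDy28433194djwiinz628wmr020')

'-#020'

This matches a word boundary (`\b`, zero-width); then zero or more of a non-digit, then one or more of a word character, then 3 to 6 of a digit; then 2 to 4 of any character except [r1k], then a word character, then zero or more of a literal 'y' (captured as 'id'); then one or more of a literal 'i' (lazy), then one or more of a word character; then one or more of a non-whitespace character (lazy), then the literal 'wmr'.
Matches: at [1:54] → 'bb059559t-36Iyyiiiiuqwmr8949fdDy28433194djwiinz628wmr'.
`sub` substitutes '#' at each match site.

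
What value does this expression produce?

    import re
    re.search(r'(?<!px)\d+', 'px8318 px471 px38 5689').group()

The negative lookaround is zero-width — it rules out positions where the adjacent text would match, without consuming anything.
Unlike `match`, `search` isn't anchored — it looks for the pattern anywhere in the string.
The match spans [3:6] → '318'.

'318'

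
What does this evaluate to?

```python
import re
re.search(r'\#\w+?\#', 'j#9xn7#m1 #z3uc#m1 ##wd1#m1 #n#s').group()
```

`search` walks the string left to right and returns the first match it finds.
The match spans [1:7] → '#9xn7#'.

'#9xn7#'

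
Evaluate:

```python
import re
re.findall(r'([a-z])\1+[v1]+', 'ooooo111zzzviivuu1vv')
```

['o', 'z', 'i', 'u']

The backreference `\1` re-matches whatever the first group consumed, character for character.
Scanning left to right: at [0:8] match 'ooooo111', group 1 = 'o'; at [8:12] match 'zzzv', group 1 = 'z'; at [12:15] match 'iiv', group 1 = 'i'; at [15:20] match 'uu1vv', group 1 = 'u'.
With a single group, `findall` returns only what that group captured — 4 items.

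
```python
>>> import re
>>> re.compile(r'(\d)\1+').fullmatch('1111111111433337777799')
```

None

`re.fullmatch` is like wrapping the pattern in `^…$` (in single-line mode).
Here the string isn't matched end-to-end, so the call returns None.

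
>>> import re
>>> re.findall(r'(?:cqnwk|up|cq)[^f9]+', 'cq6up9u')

Since nothing is captured, `findall` lists the 1 matched substring directly.

['cq6up']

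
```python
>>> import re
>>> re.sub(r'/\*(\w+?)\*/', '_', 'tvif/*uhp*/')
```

'tvif_'

Each match is replaced by '_'.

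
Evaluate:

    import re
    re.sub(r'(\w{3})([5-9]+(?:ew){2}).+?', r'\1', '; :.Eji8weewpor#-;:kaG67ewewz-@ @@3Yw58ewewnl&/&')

Each match is replaced using the text its own group 1 captured.

'; :.Eji8weewpor#-;:kaG-@ @@3Ywl&/&'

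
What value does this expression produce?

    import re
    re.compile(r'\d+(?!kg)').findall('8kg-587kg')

['58']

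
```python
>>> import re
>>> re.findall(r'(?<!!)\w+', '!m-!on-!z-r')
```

['n', 'r']

The negative lookahead/lookbehind blocks any match where the forbidden context is present.
No capturing groups, so `findall` returns the 2 full match strings.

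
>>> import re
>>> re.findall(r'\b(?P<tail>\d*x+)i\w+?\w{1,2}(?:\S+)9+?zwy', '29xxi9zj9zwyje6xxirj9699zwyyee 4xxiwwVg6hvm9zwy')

['29xx', '4xx']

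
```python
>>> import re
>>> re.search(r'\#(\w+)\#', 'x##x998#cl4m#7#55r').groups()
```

('x998',)

`re.search` scans for the first position where the pattern succeeds.
The match spans [2:8] → '#x998#'.
Captured: group 1 = 'x998'.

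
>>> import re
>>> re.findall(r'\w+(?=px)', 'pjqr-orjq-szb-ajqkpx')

The lookaround is zero-width — it requires the adjacent text to match without consuming it, so the asserted text isn't part of the match.
Scanning left to right: at [14:18] → 'ajqk'.
Since nothing is captured, `findall` lists the 1 matched substring directly.

['ajqk']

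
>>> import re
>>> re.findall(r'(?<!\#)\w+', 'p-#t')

The negative lookaround is zero-width — it rules out positions where the adjacent text would match, without consuming anything.
With no groups in the pattern, `findall` gives back each whole match — 1 here.

['p']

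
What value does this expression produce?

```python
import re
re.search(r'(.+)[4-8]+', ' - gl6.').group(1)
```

' - gl'

Pattern: one or more of any character (captured); then one or more of a character in [4-8].
`re.search` tries every starting position until one works.
The match spans [0:6] → ' - gl6'.
Captured: group 1 = ' - gl'.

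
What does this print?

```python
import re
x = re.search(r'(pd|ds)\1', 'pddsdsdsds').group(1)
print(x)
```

ds

The match spans [2:6] → 'dsds'.
Captured: group 1 = 'ds'.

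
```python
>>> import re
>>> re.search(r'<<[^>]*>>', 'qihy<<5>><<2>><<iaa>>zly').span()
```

Unlike `match`, `search` isn't anchored — it looks for the pattern anywhere in the string.
The match spans [4:9] → '<<5>>'.

(4, 9)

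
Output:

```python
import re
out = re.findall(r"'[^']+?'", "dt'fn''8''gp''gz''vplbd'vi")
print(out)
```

With no groups in the pattern, `findall` gives back each whole match — 5 here.

["'fn'", "'8'", "'gp'", "'gz'", "'vplbd'"]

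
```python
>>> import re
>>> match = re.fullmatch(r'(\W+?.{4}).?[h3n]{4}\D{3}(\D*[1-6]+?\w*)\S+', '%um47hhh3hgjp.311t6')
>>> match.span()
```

(0, 19)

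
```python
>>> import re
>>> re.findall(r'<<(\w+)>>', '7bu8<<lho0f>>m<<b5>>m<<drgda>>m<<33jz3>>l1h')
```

['lho0f', 'b5', 'drgda', '33jz3']

Because there's exactly one group, `findall` drops the full match and keeps group 1 from each hit.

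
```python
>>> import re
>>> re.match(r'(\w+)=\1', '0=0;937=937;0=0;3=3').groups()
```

('0',)

After group 1 captures some text, `\1` only succeeds where that same text appears again.
`match` is anchored at position 0; if the pattern doesn't fit there, it returns None.
The match spans [0:3] → '0=0'.
Captured: group 1 = '0'.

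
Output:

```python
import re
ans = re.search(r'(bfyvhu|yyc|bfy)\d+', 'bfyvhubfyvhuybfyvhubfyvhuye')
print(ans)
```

`re.search` tries every starting position until one works.
Here no position works, so the call returns None.

None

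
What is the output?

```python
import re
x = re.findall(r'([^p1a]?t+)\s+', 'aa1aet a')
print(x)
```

Pattern: optionally any character except [p1a], then one or more of a literal 't' (captured); then one or more of whitespace.
Walking the string: at [4:7] match 'et ', group 1 = 'et'.
With a single group, `findall` returns only what that group captured — 1 item.

['et']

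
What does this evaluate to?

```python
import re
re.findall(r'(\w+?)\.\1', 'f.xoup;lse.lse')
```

`\1` has to match the exact text group 1 already captured.
Scanning left to right: at [7:14] match 'lse.lse', group 1 = 'lse'.
Because there's exactly one group, `findall` drops the full match and keeps group 1 from the one hit.

['lse']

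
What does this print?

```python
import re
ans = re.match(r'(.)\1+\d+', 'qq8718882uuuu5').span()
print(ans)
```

(0, 9)

`\1` is not a pattern — it's the concrete string captured by group 1, re-applied verbatim.
`re.match` won't scan ahead — the pattern has to work from the very first character.
The match spans [0:9] → 'qq8718882'.
Captured: group 1 = 'q'.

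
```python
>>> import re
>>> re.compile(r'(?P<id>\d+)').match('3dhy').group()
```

'3'

Pattern: one or more of a digit (captured as 'id').
`re.match` won't scan ahead — the pattern has to work from the very first character.
The match spans [0:1] → '3'.
Captured: group 1 = '3'.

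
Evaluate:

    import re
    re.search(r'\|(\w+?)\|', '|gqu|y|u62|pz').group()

The match spans [0:5] → '|gqu|'.

'|gqu|'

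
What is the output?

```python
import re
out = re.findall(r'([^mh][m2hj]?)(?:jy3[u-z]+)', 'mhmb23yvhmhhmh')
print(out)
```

With a single group, `findall` returns only what that group captured — 0 items.
Nothing in the string satisfies the pattern, so the list is empty.

[]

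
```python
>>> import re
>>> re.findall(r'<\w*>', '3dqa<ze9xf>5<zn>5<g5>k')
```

Since nothing is captured, `findall` lists the 3 matched substrings directly.

['<ze9xf>', '<zn>', '<g5>']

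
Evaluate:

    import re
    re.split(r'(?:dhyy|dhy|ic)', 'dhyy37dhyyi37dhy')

['', '37', 'i37', '']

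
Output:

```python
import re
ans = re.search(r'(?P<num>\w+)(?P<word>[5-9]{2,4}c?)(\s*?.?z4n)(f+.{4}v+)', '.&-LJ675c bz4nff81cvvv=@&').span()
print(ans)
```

(3, 22)

The pattern matches one or more of a word character (captured as 'num'); then 2 to 4 of a character in [5-9], then optionally a literal 'c' (captured as 'word'); then zero or more of whitespace (lazy), then optionally any character, then the literal 'z4n' (captured); then one or more of a literal 'f', then exactly 4 of any character, then one or more of the literal 'v' (captured).
`re.search` scans for the first position where the pattern succeeds.
The match spans [3:22] → 'LJ675c bz4nff81cvvv'.
Captured: group 1 = 'LJ6', group 2 = '75c', group 3 = ' bz4n', group 4 = 'ff81cvvv'.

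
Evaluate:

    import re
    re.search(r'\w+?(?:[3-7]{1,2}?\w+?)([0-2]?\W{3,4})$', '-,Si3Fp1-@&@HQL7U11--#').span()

(12, 22)

The pattern matches one or more of a word character (lazy); then 1 to 2 of a character in [3-7] (lazy), then one or more of a word character (lazy) (non-capturing group); then optionally a character in [0-2], then 3 to 4 of a non-word character (captured); then anchored at the end.
`re.search` tries every starting position until one works.
The match spans [12:22] → 'HQL7U11--#'.
Captured: group 1 = '1--#'.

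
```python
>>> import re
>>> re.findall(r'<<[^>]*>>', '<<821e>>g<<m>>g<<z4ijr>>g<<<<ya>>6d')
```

Walking the string: at [0:8] → '<<821e>>'; at [9:14] → '<<m>>'; at [15:24] → '<<z4ijr>>'; at [25:33] → '<<<<ya>>'.
No capturing groups, so `findall` returns the 4 full match strings.

['<<821e>>', '<<m>>', '<<z4ijr>>', '<<<<ya>>']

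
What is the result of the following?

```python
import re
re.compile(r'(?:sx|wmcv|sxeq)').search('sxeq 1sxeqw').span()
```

(0, 2)

Alternation tries branches left to right and keeps the first one that lets the overall match succeed at that position.
The match spans [0:2] → 'sx'.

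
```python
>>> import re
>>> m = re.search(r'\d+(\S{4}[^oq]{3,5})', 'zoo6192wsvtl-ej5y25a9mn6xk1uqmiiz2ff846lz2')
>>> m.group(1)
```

The match spans [3:16] → '6192wsvtl-ej5'.
Captured: group 1 = 'wsvtl-ej5'.

'wsvtl-ej5'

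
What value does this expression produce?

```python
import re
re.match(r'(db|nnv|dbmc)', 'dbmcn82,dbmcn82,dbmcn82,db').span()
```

Branches in `(...|...)` are attempted left-to-right; the first branch that allows the whole pattern to succeed is taken.
With `match`, the pattern is implicitly anchored at the beginning.
The match spans [0:2] → 'db'.
Captured: group 1 = 'db'.

(0, 2)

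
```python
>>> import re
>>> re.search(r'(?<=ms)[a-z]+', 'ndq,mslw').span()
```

Because the assertion is zero-width, the text it checks is not consumed and won't appear in the result.
The match spans [6:8] → 'lw'.

(6, 8)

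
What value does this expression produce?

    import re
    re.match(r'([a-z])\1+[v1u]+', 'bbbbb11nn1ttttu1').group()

'bbbbb11'

A backreference is literal: `\1` must see the identical characters the first group matched.
`re.match` won't scan ahead — the pattern has to work from the very first character.
The match spans [0:7] → 'bbbbb11'.
Captured: group 1 = 'b'.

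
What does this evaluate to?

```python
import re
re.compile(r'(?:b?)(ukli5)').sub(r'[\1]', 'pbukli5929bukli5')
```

'p[ukli5]929[ukli5]'

The replacement refers to a captured group, so each match is rewritten using its own captured text.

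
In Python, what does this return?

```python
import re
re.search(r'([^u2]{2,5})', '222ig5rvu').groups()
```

The match spans [3:8] → 'ig5rv'.
Captured: group 1 = 'ig5rv'.

('ig5rv',)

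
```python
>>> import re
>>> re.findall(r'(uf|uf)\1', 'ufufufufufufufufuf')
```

['uf', 'uf', 'uf', 'uf']

After group 1 captures some text, `\1` only succeeds where that same text appears again.
With a single group, `findall` returns only what that group captured — 4 items.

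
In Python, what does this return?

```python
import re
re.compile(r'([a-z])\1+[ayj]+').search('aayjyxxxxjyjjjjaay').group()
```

'aayjy'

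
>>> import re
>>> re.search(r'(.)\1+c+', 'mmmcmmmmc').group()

'mmmc'

A backreference is literal: `\1` must see the identical characters the first group matched.
The match spans [0:4] → 'mmmc'.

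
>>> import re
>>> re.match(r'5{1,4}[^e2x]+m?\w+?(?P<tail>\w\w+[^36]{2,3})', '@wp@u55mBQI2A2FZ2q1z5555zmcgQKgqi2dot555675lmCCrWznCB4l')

None

`re.match` won't scan ahead — the pattern has to work from the very first character.
Here position 0 doesn't satisfy it, so the call returns None.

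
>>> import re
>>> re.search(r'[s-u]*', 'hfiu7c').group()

''

The match spans [0:0] → ''.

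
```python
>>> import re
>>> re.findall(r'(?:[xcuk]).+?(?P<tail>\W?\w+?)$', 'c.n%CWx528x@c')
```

['@c']

A non-greedy quantifier consumes as few characters as it can — just enough that the remainder of the pattern still matches from where it stops; whatever follows it matches normally.
One capturing group, so `findall` returns just the captured substring from the one match — 1 in all.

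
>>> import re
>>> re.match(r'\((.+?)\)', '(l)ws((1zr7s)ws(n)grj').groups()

('l',)

The match spans [0:3] → '(l)'.
Captured: group 1 = 'l'.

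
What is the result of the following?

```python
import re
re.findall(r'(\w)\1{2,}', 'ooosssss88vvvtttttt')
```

`\1` is not a pattern — it's the concrete string captured by group 1, re-applied verbatim.
With a single group, `findall` returns only what that group captured — 4 items.

['o', 's', 'v', 't']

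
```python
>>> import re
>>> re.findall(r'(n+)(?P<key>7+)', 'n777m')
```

Multiple groups make `findall` return tuples — one 2-tuple for the one match.

[('n', '777')]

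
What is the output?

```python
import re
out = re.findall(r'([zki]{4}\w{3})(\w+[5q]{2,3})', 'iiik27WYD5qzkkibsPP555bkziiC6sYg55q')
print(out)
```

This matches exactly 4 of one of [zki], then exactly 3 of a word character (captured); then one or more of a word character, then 2 to 3 of one of [5q] (captured).
Walking the string: at [0:35] match 'iiik27WYD5qzkkibsPP555bkziiC6sYg55q', groups = ('iiik27W', 'YD5qzkkibsPP555bkziiC6sYg55q').
`findall` packs the 2 group values into a tuple for every match.

[('iiik27W', 'YD5qzkkibsPP555bkziiC6sYg55q')]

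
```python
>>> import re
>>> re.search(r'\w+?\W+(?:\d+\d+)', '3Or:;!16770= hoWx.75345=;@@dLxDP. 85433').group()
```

'3Or:;!16770'

The pattern matches one or more of a word character (lazy); then one or more of a non-word character; then one or more of a digit, then one or more of a digit (non-capturing group).
`re.search` tries every starting position until one works.
The match spans [0:11] → '3Or:;!16770'.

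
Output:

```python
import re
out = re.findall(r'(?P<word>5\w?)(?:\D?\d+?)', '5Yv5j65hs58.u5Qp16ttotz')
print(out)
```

The pattern matches the literal '5', then optionally a word character (captured as 'word'); then optionally a non-digit, then one or more of a digit (lazy) (non-capturing group).
Scanning left to right: at [0:4] match '5Yv5', group 1 = '5Y'; at [6:10] match '5hs5', group 1 = '5h'; at [13:17] match '5Qp1', group 1 = '5Q'.
`findall` collects group 1 from each match (3 total).

['5Y', '5h', '5Q']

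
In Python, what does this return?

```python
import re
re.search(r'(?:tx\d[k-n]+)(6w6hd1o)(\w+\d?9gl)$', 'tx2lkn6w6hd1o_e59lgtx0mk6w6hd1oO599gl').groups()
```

('6w6hd1o', '_e59lgtx0mk6w6hd1oO599gl')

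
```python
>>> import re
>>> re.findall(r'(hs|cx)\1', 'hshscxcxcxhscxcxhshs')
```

['hs', 'cx', 'cx', 'hs']

`\1` is not a pattern — it's the concrete string captured by group 1, re-applied verbatim.
Matches: at [0:4] match 'hshs', group 1 = 'hs'; at [4:8] match 'cxcx', group 1 = 'cx'; at [12:16] match 'cxcx', group 1 = 'cx'; at [16:20] match 'hshs', group 1 = 'hs'.
`findall` collects group 1 from each match (4 total).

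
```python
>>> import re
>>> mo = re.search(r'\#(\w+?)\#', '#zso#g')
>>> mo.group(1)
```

The match spans [0:5] → '#zso#'.
Captured: group 1 = 'zso'.

'zso'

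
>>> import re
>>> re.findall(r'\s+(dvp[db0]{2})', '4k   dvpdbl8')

['dvpdb']

Pattern: one or more of whitespace; then the literal 'dvp', then exactly 2 of one of [db0] (captured).
Matches: at [2:10] match '   dvpdb', group 1 = 'dvpdb'.
`findall` collects group 1 from the one match (1 total).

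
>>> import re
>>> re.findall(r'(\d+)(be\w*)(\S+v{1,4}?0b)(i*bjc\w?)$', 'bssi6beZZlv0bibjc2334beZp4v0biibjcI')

The pattern matches one or more of a digit (captured); then the literal 'be', then zero or more of a word character (captured); then one or more of a non-whitespace character, then 1 to 4 of the literal 'v' (lazy), then the literal '0b' (captured); then zero or more of a literal 'i', then the literal 'bjc', then optionally a word character (captured); then anchored at the end.
Matches: at [4:35] match '6beZZlv0bibjc2334beZp4v0biibjcI', groups = ('6', 'beZZlv0bibjc2334beZp', '4v0b', 'iibjcI').
With 4 capturing groups, `findall` returns a 4-tuple per match.

[('6', 'beZZlv0bibjc2334beZp', '4v0b', 'iibjcI')]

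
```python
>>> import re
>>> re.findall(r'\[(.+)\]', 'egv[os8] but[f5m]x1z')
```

['os8] but[f5m']

One capturing group, so `findall` returns just the captured substring from the one match — 1 in all.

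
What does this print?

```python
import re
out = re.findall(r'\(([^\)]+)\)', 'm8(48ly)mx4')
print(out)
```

['48ly']

One capturing group, so `findall` returns just the captured substring from the one match — 1 in all.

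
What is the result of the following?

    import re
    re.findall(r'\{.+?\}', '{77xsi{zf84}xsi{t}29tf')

['{77xsi{zf84}', '{t}']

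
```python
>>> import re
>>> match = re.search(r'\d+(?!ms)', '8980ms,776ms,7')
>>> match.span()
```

Because the assertion is negative and zero-width, positions next to the forbidden text are skipped.
`re.search` tries every starting position until one works.
The match spans [0:3] → '898'.

(0, 3)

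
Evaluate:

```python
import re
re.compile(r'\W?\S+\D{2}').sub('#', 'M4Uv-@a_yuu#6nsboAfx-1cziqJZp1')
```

'#1'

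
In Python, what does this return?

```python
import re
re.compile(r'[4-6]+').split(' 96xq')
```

[' 9', 'xq']

Pattern: one or more of a character in [4-6].
Matches to split on: at [2:3] → '6'.
Each match becomes a cut point; 2 segments remain.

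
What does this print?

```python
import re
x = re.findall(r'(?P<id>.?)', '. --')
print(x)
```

Pattern: optionally any character (captured as 'id').
Scanning left to right: at [0:1] match '.', group 1 = '.'; at [1:2] match ' ', group 1 = ' '; at [2:3] match '-', group 1 = '-'; at [3:4] match '-', group 1 = '-'; at [4:4] match '', group 1 = ''.
One capturing group, so `findall` returns just the captured substring from each match — 5 in all.

['.', ' ', '-', '-', '']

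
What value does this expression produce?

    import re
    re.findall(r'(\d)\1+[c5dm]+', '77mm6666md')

['7', '6']

`\1` is not a pattern — it's the concrete string captured by group 1, re-applied verbatim.
Walking the string: at [0:4] match '77mm', group 1 = '7'; at [4:10] match '6666md', group 1 = '6'.
Because there's exactly one group, `findall` drops the full match and keeps group 1 from each hit.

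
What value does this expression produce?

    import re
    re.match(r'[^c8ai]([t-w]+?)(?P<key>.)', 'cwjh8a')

This matches any character except [c8ai]; then one or more of a character in [t-w] (lazy) (captured); then any character (captured as 'key').
`match` is anchored at position 0; if the pattern doesn't fit there, it returns None.
Here position 0 doesn't satisfy it, so the call returns None.

None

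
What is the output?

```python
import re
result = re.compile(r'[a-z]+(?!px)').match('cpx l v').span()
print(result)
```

Because the assertion is negative and zero-width, positions next to the forbidden text are skipped.
With `match`, the pattern is implicitly anchored at the beginning.
The match spans [0:3] → 'cpx'.

(0, 3)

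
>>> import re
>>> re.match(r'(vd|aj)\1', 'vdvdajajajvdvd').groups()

The match spans [0:4] → 'vdvd'.
Captured: group 1 = 'vd'.

('vd',)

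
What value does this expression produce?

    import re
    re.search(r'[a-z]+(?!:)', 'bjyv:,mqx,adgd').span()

(0, 3)

The negative lookaround is zero-width — it rules out positions where the adjacent text would match, without consuming anything.
The match spans [0:3] → 'bjy'.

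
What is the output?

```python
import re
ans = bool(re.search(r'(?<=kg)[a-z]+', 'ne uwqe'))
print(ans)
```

The `(?=…)`/`(?<=…)` assertion just peeks at neighbouring text; it doesn't advance the match position.
Unlike `match`, `search` isn't anchored — it looks for the pattern anywhere in the string.
Here the pattern never matches, so the call returns None, and `bool(None)` is False.

False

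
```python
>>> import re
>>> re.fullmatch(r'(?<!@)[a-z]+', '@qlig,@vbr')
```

For `fullmatch`, every character of the input must be accounted for by the pattern.
Here the string isn't matched end-to-end, so the call returns None.

None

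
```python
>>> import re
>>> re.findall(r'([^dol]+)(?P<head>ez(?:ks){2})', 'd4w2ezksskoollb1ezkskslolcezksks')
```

[('b1', 'ezksks'), ('c', 'ezksks')]

`findall` packs the 2 group values into a tuple for every match.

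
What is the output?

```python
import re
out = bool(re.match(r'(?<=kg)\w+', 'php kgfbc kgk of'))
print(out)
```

With `match`, the pattern is implicitly anchored at the beginning.
Here the pattern fails at index 0, so the call returns None, and `bool(None)` is False.

False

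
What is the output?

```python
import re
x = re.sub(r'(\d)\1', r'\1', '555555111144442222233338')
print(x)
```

A backreference is literal: `\1` must see the identical characters the first group matched.
Matches: at [0:2] → '55'; at [2:4] → '55'; at [4:6] → '55'; at [6:8] → '11'; at [8:10] → '11'; ….
Each match is replaced using the text its own group 1 captured.

5551144222338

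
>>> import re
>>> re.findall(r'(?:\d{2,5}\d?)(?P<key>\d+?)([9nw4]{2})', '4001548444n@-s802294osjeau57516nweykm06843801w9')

[('8', '44'), ('2', '94'), ('6', 'nw'), ('01', 'w9')]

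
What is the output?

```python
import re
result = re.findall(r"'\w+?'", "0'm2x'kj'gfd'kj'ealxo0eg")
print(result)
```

`findall` yields the raw match text (2 of them) because the pattern has no groups.

["'m2x'", "'gfd'"]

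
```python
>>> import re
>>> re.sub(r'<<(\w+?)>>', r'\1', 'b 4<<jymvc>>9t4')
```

Matches: at [3:12] → '<<jymvc>>'.
The replacement refers to a captured group, so each match is rewritten using its own captured text.

'b 4jymvc9t4'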